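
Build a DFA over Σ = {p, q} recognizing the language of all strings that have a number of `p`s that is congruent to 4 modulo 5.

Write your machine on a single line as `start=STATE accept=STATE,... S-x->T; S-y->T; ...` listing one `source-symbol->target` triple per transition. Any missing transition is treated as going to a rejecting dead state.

Keep the running count of `p`s modulo 5: each `p` advances along the cycle S0 → S1 → S2 → S3 → S4 → S0 while other symbols loop. Accept at S4.
        p   q  
>  S0   S1  S0 
   S1   S2  S1 
   S2   S3  S2 
   S3   S4  S3 
 * S4   S0  S4 
(> = start, * = accepting)

start=S0; accept=S4; S0-p->S1; S0-q->S0; S1-p->S2; S1-q->S1; S2-p->S3; S2-q->S2; S3-p->S4; S3-q->S3; S4-p->S0; S4-q->S4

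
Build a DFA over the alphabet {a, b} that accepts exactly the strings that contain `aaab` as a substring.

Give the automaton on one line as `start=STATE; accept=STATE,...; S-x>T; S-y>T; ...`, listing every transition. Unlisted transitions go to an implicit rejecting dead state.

start=S0; accept=S4; S0-a>S1; S0-b>S0; S1-a>S2; S1-b>S0; S2-a>S3; S2-b>S0; S3-a>S3; S3-b>S4; S4-a>S4; S4-b>S4

States S0..S3 record the length of the longest prefix of `aaab` that matches the current input suffix. Reaching S4 means `aaab` has been seen, and we stay there forever. Accept from S4.
A 5-state machine:
        a   b  
>  S0   S1  S0 
   S1   S2  S0 
   S2   S3  S0 
   S3   S3  S4 
 * S4   S4  S4 
(> = start, * = accepting)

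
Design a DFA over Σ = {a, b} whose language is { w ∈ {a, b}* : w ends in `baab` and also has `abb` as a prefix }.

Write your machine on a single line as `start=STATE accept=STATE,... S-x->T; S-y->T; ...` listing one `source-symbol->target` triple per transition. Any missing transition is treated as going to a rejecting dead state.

start=q0; accept=q12; q0-a->q1; q0-b->q2; q1-a->q3; q1-b->q4; q2-a->q5; q2-b->q2; q3-a->q3; q3-b->q2; q4-a->q5; q4-b->q6; q5-a->q7; q5-b->q2; q6-a->q8; q6-b->q6; q7-a->q3; q7-b->q9; q8-a->q10; q8-b->q6; q9-a->q5; q9-b->q2; q10-a->q11; q10-b->q12; q11-a->q11; q11-b->q6; q12-a->q8; q12-b->q6

Handle the two conditions separately and then intersect. The first has 5 states tracking how much of the suffix `baab` has currently been matched; the second has 5 states tracking whether the input so far still matches the prefix `abb`. A product state is a pair (one from each), accepting exactly when both do.
A 13-state machine:
          a    b  
>  q0     q1   q2 
   q1     q3   q4 
   q2     q5   q2 
   q3     q3   q2 
   q4     q5   q6 
   q5     q7   q2 
   q6     q8   q6 
   q7     q3   q9 
   q8    q10   q6 
   q9     q5   q2 
   q10   q11  q12 
   q11   q11   q6 
 * q12    q8   q6 
(> = start, * = accepting)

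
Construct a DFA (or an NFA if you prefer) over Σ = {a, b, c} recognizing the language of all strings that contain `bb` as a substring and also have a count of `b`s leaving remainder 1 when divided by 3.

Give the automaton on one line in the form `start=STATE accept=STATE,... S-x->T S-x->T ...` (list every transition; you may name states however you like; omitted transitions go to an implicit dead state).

start=q0 accept=q7 q0-a->q0 q0-b->q1 q0-c->q0 q1-a->q2 q1-b->q3 q1-c->q2 q2-a->q2 q2-b->q4 q2-c->q2 q3-a->q3 q3-b->q5 q3-c->q3 q4-a->q6 q4-b->q5 q4-c->q6 q5-a->q5 q5-b->q7 q5-c->q5 q6-a->q6 q6-b->q8 q6-c->q6 q7-a->q7 q7-b->q3 q7-c->q7 q8-a->q0 q8-b->q7 q8-c->q0

Run two small machines in parallel and take their product. One (3 states) tracks whether and how much of `bb` has been seen; the other (3 states) tracks the count of `b`s modulo 3. Each combined state is a pair, one component from each; accept when both components accept.
9 states suffice.
        a   b   c  
>  q0   q0  q1  q0 
   q1   q2  q3  q2 
   q2   q2  q4  q2 
   q3   q3  q5  q3 
   q4   q6  q5  q6 
   q5   q5  q7  q5 
   q6   q6  q8  q6 
 * q7   q7  q3  q7 
   q8   q0  q7  q0 
(> = start, * = accepting)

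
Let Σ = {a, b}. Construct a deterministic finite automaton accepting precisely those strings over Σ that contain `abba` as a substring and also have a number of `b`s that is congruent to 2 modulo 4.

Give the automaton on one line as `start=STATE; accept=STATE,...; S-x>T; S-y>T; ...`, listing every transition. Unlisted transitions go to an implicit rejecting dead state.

Handle the two conditions separately and then intersect. One (5 states) tracks whether and how much of `abba` has been seen; the other (4 states) tracks the count of `b`s modulo 4. Each combined state is a pair, one component from each; accept when both components accept.
20 states suffice.
          a    b  
>  q0     q1   q2 
   q1     q1   q3 
   q2     q4   q5 
   q3     q4   q6 
   q4     q4   q7 
   q5     q8   q9 
   q6    q10   q9 
   q7     q8  q11 
   q8     q8  q12 
   q9    q13   q0 
 * q10   q10  q14 
   q11   q14   q0 
   q12   q13  q15 
   q13   q13  q16 
   q14   q14  q17 
   q15   q17   q2 
   q16    q1  q18 
   q17   q17  q19 
   q18   q19   q5 
   q19   q19  q10 
(> = start, * = accepting)

start=q0; accept=q10; q0-a>q1; q0-b>q2; q1-a>q1; q1-b>q3; q2-a>q4; q2-b>q5; q3-a>q4; q3-b>q6; q4-a>q4; q4-b>q7; q5-a>q8; q5-b>q9; q6-a>q10; q6-b>q9; q7-a>q8; q7-b>q11; q8-a>q8; q8-b>q12; q9-a>q13; q9-b>q0; q10-a>q10; q10-b>q14; q11-a>q14; q11-b>q0; q12-a>q13; q12-b>q15; q13-a>q13; q13-b>q16; q14-a>q14; q14-b>q17; q15-a>q17; q15-b>q2; q16-a>q1; q16-b>q18; q17-a>q17; q17-b>q19; q18-a>q19; q18-b>q5; q19-a>q19; q19-b>q10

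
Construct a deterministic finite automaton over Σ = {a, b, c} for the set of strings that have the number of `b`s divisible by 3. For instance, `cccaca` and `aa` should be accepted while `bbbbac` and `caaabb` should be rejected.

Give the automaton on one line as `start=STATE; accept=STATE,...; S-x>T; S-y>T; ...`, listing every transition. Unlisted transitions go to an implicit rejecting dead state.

The only thing that matters is how many `b`s have appeared, reduced mod 3. Use one state per residue: S0 for 0, …, S2 for 2. Reading `b` moves to the next residue; anything else stays put. S0 is accepting.
        a   b   c  
>* S0   S0  S1  S0 
   S1   S1  S2  S1 
   S2   S2  S0  S2 
(> = start, * = accepting)

start=S0; accept=S0; S0-a>S0; S0-b>S1; S0-c>S0; S1-a>S1; S1-b>S2; S1-c>S1; S2-a>S2; S2-b>S0; S2-c>S2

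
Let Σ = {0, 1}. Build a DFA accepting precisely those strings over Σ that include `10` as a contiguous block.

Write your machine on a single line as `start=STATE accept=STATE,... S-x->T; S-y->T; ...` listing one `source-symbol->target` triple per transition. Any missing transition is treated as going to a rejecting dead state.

Track how much of `10` has been matched so far: state A is no progress, C is the absorbing accept state reached once `10` has occurred. Intermediate states record partial matches; on a mismatch, fall back to the longest reusable overlap.
3 states suffice.
       0  1 
>  A   A  B 
   B   C  B 
 * C   C  C 
(> = start, * = accepting)

start=A; accept=C; A-0->A; A-1->B; B-0->C; B-1->B; C-0->C; C-1->C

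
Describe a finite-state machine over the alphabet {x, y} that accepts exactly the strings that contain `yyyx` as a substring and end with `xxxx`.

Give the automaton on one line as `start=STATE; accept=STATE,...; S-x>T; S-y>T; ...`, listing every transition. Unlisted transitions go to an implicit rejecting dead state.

start=s0; accept=s7; s0-x>s0; s0-y>s1; s1-x>s0; s1-y>s2; s2-x>s0; s2-y>s3; s3-x>s4; s3-y>s3; s4-x>s5; s4-y>s3; s5-x>s6; s5-y>s3; s6-x>s7; s6-y>s3; s7-x>s7; s7-y>s3

Build one automaton per condition and run them in lockstep. One (5 states) tracks whether and how much of `yyyx` has been seen; the other (5 states) tracks how much of the suffix `xxxx` has currently been matched. Each combined state is a pair, one component from each; accept when both components accept. Equivalent product states are then merged.
With 8 states:
        x   y  
>  s0   s0  s1 
   s1   s0  s2 
   s2   s0  s3 
   s3   s4  s3 
   s4   s5  s3 
   s5   s6  s3 
   s6   s7  s3 
 * s7   s7  s3 
(> = start, * = accepting)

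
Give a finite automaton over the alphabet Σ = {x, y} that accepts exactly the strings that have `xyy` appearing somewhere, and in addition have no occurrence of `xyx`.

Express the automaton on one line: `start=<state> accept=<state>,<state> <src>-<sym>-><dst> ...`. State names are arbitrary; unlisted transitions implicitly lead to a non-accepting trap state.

Run two small machines in parallel and take their product. One (4 states) tracks whether and how much of `xyy` has been seen; the other (4 states) tracks partial matches of the forbidden pattern `xyx`. Each combined state is a pair, one component from each; accept when both components accept. Equivalent product states are then merged.
With 7 states:
        x   y  
>  q0   q1  q0 
   q1   q1  q2 
   q2   q3  q4 
   q3   q3  q3 
 * q4   q5  q4 
 * q5   q5  q6 
 * q6   q3  q4 
(> = start, * = accepting)

start=q0 accept=q4,q5,q6 q0-x->q1 q0-y->q0 q1-x->q1 q1-y->q2 q2-x->q3 q2-y->q4 q3-x->q3 q3-y->q3 q4-x->q5 q4-y->q4 q5-x->q5 q5-y->q6 q6-x->q3 q6-y->q4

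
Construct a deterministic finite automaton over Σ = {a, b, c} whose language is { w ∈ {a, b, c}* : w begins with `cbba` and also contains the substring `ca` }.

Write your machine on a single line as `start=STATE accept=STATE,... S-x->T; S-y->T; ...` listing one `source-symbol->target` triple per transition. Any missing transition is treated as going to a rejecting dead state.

Run two small machines in parallel and take their product. The first has 6 states tracking whether the input so far still matches the prefix `cbba`; the second has 3 states tracking whether and how much of `ca` has been seen. A product state is a pair (one from each), accepting exactly when both do. Equivalent product states are then merged.
8 states suffice.
        a   b   c  
>  q0   q1  q1  q2 
   q1   q1  q1  q1 
   q2   q1  q3  q1 
   q3   q1  q4  q1 
   q4   q5  q1  q1 
   q5   q5  q5  q6 
   q6   q7  q5  q6 
 * q7   q7  q7  q7 
(> = start, * = accepting)

start=q0; accept=q7; q0-a->q1; q0-b->q1; q0-c->q2; q1-a->q1; q1-b->q1; q1-c->q1; q2-a->q1; q2-b->q3; q2-c->q1; q3-a->q1; q3-b->q4; q3-c->q1; q4-a->q5; q4-b->q1; q4-c->q1; q5-a->q5; q5-b->q5; q5-c->q6; q6-a->q7; q6-b->q5; q6-c->q6; q7-a->q7; q7-b->q7; q7-c->q7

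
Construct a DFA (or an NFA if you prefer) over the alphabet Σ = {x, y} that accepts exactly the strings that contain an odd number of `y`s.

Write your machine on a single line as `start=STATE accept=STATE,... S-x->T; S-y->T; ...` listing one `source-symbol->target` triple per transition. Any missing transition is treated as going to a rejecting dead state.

start=S0; accept=S1; S0-x->S0; S0-y->S1; S1-x->S1; S1-y->S0

Keep the running count of `y`s modulo 2: each `y` advances along the cycle S0 → S1 → S0 while other symbols loop. Accept at S1.
        x   y  
>  S0   S0  S1 
 * S1   S1  S0 
(> = start, * = accepting)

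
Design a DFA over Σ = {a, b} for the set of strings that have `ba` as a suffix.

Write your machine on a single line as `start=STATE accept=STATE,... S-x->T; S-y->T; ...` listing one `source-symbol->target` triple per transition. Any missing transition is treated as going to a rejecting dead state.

start=s0; accept=s2; s0-a->s0; s0-b->s1; s1-a->s2; s1-b->s1; s2-a->s0; s2-b->s1

Let each state record the length of the longest suffix of the input read so far that is also a prefix of `ba`. s1 means the last symbol is `b`; s2 means the last 2 symbols are `ba`. Accept only at s2, where the string currently ends in `ba`.
With 3 states:
        a   b  
>  s0   s0  s1 
   s1   s2  s1 
 * s2   s0  s1 
(> = start, * = accepting)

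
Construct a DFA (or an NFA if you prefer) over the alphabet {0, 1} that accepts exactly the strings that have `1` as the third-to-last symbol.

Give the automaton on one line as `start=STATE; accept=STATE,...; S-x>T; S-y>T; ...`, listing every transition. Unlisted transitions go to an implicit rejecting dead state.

A DFA must remember the last 3 symbols (since which symbol is third-to-last isn't known until the input ends). Use one state per possible window of the last ≤3 symbols; accept from those whose window starts with `1`.
With 15 states:
       0  1 
>  A   B  C 
   B   D  E 
   C   F  G 
   D   H  I 
   E   J  K 
   F   L  M 
   G   N  O 
   H   H  I 
   I   J  K 
   J   L  M 
   K   N  O 
 * L   H  I 
 * M   J  K 
 * N   L  M 
 * O   N  O 
(> = start, * = accepting)

start=A; accept=L,M,N,O; A-0>B; A-1>C; B-0>D; B-1>E; C-0>F; C-1>G; D-0>H; D-1>I; E-0>J; E-1>K; F-0>L; F-1>M; G-0>N; G-1>O; H-0>H; H-1>I; I-0>J; I-1>K; J-0>L; J-1>M; K-0>N; K-1>O; L-0>H; L-1>I; M-0>J; M-1>K; N-0>L; N-1>M; O-0>N; O-1>O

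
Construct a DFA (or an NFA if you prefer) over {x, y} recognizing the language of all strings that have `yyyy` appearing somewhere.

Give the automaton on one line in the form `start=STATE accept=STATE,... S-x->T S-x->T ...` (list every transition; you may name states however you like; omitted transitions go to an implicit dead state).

States q0..q3 record the length of the longest prefix of `yyyy` that matches the current input suffix. Reaching q4 means `yyyy` has been seen, and we stay there forever. Accept from q4.
5 states suffice.
        x   y  
>  q0   q0  q1 
   q1   q0  q2 
   q2   q0  q3 
   q3   q0  q4 
 * q4   q4  q4 
(> = start, * = accepting)

start=q0 accept=q4 q0-x->q0 q0-y->q1 q1-x->q0 q1-y->q2 q2-x->q0 q2-y->q3 q3-x->q0 q3-y->q4 q4-x->q4 q4-y->q4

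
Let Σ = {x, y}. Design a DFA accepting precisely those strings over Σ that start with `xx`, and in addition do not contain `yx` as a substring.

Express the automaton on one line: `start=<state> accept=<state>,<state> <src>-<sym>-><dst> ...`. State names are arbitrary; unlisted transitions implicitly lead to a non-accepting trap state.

start=s0 accept=s3,s5 s0-x->s1 s0-y->s2 s1-x->s3 s1-y->s2 s2-x->s4 s2-y->s2 s3-x->s3 s3-y->s5 s4-x->s4 s4-y->s4 s5-x->s6 s5-y->s5 s6-x->s6 s6-y->s6

Run two small machines in parallel and take their product. The first has 4 states tracking whether the input so far still matches the prefix `xx`; the second has 3 states tracking partial matches of the forbidden pattern `yx`. A product state is a pair (one from each), accepting exactly when both do.
        x   y  
>  s0   s1  s2 
   s1   s3  s2 
   s2   s4  s2 
 * s3   s3  s5 
   s4   s4  s4 
 * s5   s6  s5 
   s6   s6  s6 
(> = start, * = accepting)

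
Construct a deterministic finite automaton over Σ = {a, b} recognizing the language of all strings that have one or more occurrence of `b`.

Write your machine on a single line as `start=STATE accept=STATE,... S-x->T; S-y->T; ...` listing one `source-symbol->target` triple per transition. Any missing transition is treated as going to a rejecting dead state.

start=s0; accept=s1,s2; s0-a->s0; s0-b->s1; s1-a->s1; s1-b->s2; s2-a->s2; s2-b->s2

Count `b`s, saturating at 2: state s0 means no `b` yet, s1 means one `b` seen, s2 means more than one. Each `b` increments (capped at s2); other symbols loop. Accept from {s1, s2}.
3 states suffice.
        a   b  
>  s0   s0  s1 
 * s1   s1  s2 
 * s2   s2  s2 
(> = start, * = accepting)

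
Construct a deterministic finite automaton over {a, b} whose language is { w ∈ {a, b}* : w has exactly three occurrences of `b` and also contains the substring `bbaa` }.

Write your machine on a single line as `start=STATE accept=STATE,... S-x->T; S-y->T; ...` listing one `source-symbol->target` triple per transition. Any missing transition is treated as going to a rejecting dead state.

start=s0; accept=s10; s0-a->s0; s0-b->s1; s1-a->s2; s1-b->s3; s2-a->s2; s2-b->s4; s3-a->s5; s3-b->s6; s4-a->s7; s4-b->s6; s5-a->s8; s5-b->s7; s6-a->s9; s6-b->s7; s7-a->s7; s7-b->s7; s8-a->s8; s8-b->s10; s9-a->s10; s9-b->s7; s10-a->s10; s10-b->s7

Handle the two conditions separately and then intersect. One (5 states) tracks the count of `b`s, saturating at 4; the other (5 states) tracks whether and how much of `bbaa` has been seen. Each combined state is a pair, one component from each; accept when both components accept. Minimizing collapses redundant product states.
          a    b  
>  s0     s0   s1 
   s1     s2   s3 
   s2     s2   s4 
   s3     s5   s6 
   s4     s7   s6 
   s5     s8   s7 
   s6     s9   s7 
   s7     s7   s7 
   s8     s8  s10 
   s9    s10   s7 
 * s10   s10   s7 
(> = start, * = accepting)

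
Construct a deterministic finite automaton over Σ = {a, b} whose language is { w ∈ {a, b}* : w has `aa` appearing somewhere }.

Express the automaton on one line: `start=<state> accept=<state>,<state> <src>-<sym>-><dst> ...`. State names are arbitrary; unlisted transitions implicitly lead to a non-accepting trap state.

start=q0 accept=q2 q0-a->q1 q0-b->q0 q1-a->q2 q1-b->q0 q2-a->q2 q2-b->q2

Track how much of `aa` has been matched so far: state q0 is no progress, q2 is the absorbing accept state reached once `aa` has occurred. Intermediate states record partial matches; on a mismatch, fall back to the longest reusable overlap.
        a   b  
>  q0   q1  q0 
   q1   q2  q0 
 * q2   q2  q2 
(> = start, * = accepting)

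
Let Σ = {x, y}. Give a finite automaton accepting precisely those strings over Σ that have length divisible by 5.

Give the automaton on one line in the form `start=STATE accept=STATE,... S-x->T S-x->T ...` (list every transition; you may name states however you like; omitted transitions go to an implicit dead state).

start=S0 accept=S0 S0-x->S1 S0-y->S1 S1-x->S2 S1-y->S2 S2-x->S3 S2-y->S3 S3-x->S4 S3-y->S4 S4-x->S0 S4-y->S0

Count input length modulo 5: every symbol advances one step around the cycle S0 → S1 → S2 → S3 → S4 → S0. Accept at S0.
        x   y  
>* S0   S1  S1 
   S1   S2  S2 
   S2   S3  S3 
   S3   S4  S4 
   S4   S0  S0 
(> = start, * = accepting)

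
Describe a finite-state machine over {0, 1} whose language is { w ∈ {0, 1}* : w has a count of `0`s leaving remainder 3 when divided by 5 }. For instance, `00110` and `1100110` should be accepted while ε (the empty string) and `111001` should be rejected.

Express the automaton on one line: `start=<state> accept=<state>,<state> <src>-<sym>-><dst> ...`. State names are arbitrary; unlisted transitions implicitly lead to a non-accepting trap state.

Keep the running count of `0`s modulo 5: each `0` advances along the cycle S0 → S1 → S2 → S3 → S4 → S0 while other symbols loop. Accept at S3.
        0   1  
>  S0   S1  S0 
   S1   S2  S1 
   S2   S3  S2 
 * S3   S4  S3 
   S4   S0  S4 
(> = start, * = accepting)

start=S0 accept=S3 S0-0->S1 S0-1->S0 S1-0->S2 S1-1->S1 S2-0->S3 S2-1->S2 S3-0->S4 S3-1->S3 S4-0->S0 S4-1->S4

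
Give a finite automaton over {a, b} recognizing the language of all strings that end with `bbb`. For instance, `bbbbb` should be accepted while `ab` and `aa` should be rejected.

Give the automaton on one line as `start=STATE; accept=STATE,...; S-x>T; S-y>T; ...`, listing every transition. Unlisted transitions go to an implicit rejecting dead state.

Let each state record the length of the longest suffix of the input read so far that is also a prefix of `bbb`. S1 means the last symbol is `b`; S2 means the last 2 symbols are `bb`; S3 means the last 3 symbols are `bbb`. Accept only at S3, where the string currently ends in `bbb`.
A 4-state machine:
        a   b  
>  S0   S0  S1 
   S1   S0  S2 
   S2   S0  S3 
 * S3   S0  S3 
(> = start, * = accepting)

start=S0; accept=S3; S0-a>S0; S0-b>S1; S1-a>S0; S1-b>S2; S2-a>S0; S2-b>S3; S3-a>S0; S3-b>S3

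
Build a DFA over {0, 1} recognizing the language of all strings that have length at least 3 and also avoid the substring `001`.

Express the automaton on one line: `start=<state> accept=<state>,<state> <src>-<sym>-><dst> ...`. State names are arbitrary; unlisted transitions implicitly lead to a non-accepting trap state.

Handle the two conditions separately and then intersect. One (5 states) tracks the input length, saturating at 4; the other (4 states) tracks partial matches of the forbidden pattern `001`. Each combined state is a pair, one component from each; accept when both components accept.
14 states suffice.
          0    1  
>  q0     q1   q2 
   q1     q3   q4 
   q2     q5   q4 
   q3     q6   q7 
   q4     q8   q9 
   q5     q6   q9 
 * q6    q10  q11 
   q7    q11  q11 
 * q8    q10  q12 
 * q9    q13  q12 
 * q10   q10  q11 
   q11   q11  q11 
 * q12   q13  q12 
 * q13   q10  q12 
(> = start, * = accepting)

start=q0 accept=q6,q8,q9,q10,q12,q13 q0-0->q1 q0-1->q2 q1-0->q3 q1-1->q4 q2-0->q5 q2-1->q4 q3-0->q6 q3-1->q7 q4-0->q8 q4-1->q9 q5-0->q6 q5-1->q9 q6-0->q10 q6-1->q11 q7-0->q11 q7-1->q11 q8-0->q10 q8-1->q12 q9-0->q13 q9-1->q12 q10-0->q10 q10-1->q11 q11-0->q11 q11-1->q11 q12-0->q13 q12-1->q12 q13-0->q10 q13-1->q12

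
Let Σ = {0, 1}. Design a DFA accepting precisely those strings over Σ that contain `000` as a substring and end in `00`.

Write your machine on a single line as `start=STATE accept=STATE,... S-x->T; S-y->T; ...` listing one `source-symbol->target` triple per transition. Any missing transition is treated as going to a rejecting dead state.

start=s0; accept=s3; s0-0->s1; s0-1->s0; s1-0->s2; s1-1->s0; s2-0->s3; s2-1->s0; s3-0->s3; s3-1->s4; s4-0->s5; s4-1->s4; s5-0->s3; s5-1->s4

Run two small machines in parallel and take their product. One (4 states) tracks whether and how much of `000` has been seen; the other (3 states) tracks how much of the suffix `00` has currently been matched. Each combined state is a pair, one component from each; accept when both components accept.
        0   1  
>  s0   s1  s0 
   s1   s2  s0 
   s2   s3  s0 
 * s3   s3  s4 
   s4   s5  s4 
   s5   s3  s4 
(> = start, * = accepting)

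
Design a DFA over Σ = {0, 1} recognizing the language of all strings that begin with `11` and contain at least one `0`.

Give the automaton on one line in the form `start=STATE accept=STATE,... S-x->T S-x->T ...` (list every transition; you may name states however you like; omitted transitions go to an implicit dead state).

start=q0 accept=q4 q0-0->q1 q0-1->q2 q1-0->q1 q1-1->q1 q2-0->q1 q2-1->q3 q3-0->q4 q3-1->q3 q4-0->q4 q4-1->q4

Run two small machines in parallel and take their product. The first has 4 states tracking whether the input so far still matches the prefix `11`; the second has 3 states tracking the count of `0`s, saturating at 2. A product state is a pair (one from each), accepting exactly when both do. Equivalent product states are then merged.
A 5-state machine:
        0   1  
>  q0   q1  q2 
   q1   q1  q1 
   q2   q1  q3 
   q3   q4  q3 
 * q4   q4  q4 
(> = start, * = accepting)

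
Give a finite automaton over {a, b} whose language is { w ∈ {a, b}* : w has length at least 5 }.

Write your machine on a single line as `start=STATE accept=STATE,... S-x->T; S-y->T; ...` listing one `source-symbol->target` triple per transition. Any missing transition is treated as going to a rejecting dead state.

start=q0; accept=q5,q6; q0-a->q1; q0-b->q1; q1-a->q2; q1-b->q2; q2-a->q3; q2-b->q3; q3-a->q4; q3-b->q4; q4-a->q5; q4-b->q5; q5-a->q6; q5-b->q6; q6-a->q6; q6-b->q6

We only need to distinguish lengths 0, 1, …, 5, and '>5'. Chain q0 → q1 → q2 → q3 → q4 → q5 → q6 on every symbol, with q6 looping. Accepting states: {q5, q6}.
        a   b  
>  q0   q1  q1 
   q1   q2  q2 
   q2   q3  q3 
   q3   q4  q4 
   q4   q5  q5 
 * q5   q6  q6 
 * q6   q6  q6 
(> = start, * = accepting)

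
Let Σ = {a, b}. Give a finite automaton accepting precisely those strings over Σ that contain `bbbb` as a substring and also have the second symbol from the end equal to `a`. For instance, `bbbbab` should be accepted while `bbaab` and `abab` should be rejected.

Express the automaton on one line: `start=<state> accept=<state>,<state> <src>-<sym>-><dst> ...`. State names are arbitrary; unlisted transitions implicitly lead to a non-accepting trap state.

start=S0 accept=S6,S7 S0-a->S0 S0-b->S1 S1-a->S0 S1-b->S2 S2-a->S0 S2-b->S3 S3-a->S0 S3-b->S4 S4-a->S5 S4-b->S4 S5-a->S6 S5-b->S7 S6-a->S6 S6-b->S7 S7-a->S5 S7-b->S4

Handle the two conditions separately and then intersect. The first has 5 states tracking whether and how much of `bbbb` has been seen; the second has 7 states tracking the last 2 symbols read. A product state is a pair (one from each), accepting exactly when both do. After merging equivalent states the machine shrinks.
With 8 states:
        a   b  
>  S0   S0  S1 
   S1   S0  S2 
   S2   S0  S3 
   S3   S0  S4 
   S4   S5  S4 
   S5   S6  S7 
 * S6   S6  S7 
 * S7   S5  S4 
(> = start, * = accepting)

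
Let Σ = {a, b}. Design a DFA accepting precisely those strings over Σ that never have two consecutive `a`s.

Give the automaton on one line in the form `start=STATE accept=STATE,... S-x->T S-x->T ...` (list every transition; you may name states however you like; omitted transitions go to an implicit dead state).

start=q0 accept=q0,q1 q0-a->q1 q0-b->q0 q1-a->q2 q1-b->q0 q2-a->q2 q2-b->q2

Track partial matches of the forbidden pattern `aa`. State q2 is a dead state reached once `aa` has occurred; every other state accepts. q0 means no part of `aa` is currently matched.
A 3-state machine:
        a   b  
>* q0   q1  q0 
 * q1   q2  q0 
   q2   q2  q2 
(> = start, * = accepting)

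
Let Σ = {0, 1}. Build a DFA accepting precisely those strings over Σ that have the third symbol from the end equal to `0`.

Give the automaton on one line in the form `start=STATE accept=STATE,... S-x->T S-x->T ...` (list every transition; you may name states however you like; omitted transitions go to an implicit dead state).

start=q0 accept=q7,q8,q9,q10 q0-0->q1 q0-1->q2 q1-0->q3 q1-1->q4 q2-0->q5 q2-1->q6 q3-0->q7 q3-1->q8 q4-0->q9 q4-1->q10 q5-0->q11 q5-1->q12 q6-0->q13 q6-1->q14 q7-0->q7 q7-1->q8 q8-0->q9 q8-1->q10 q9-0->q11 q9-1->q12 q10-0->q13 q10-1->q14 q11-0->q7 q11-1->q8 q12-0->q9 q12-1->q10 q13-0->q11 q13-1->q12 q14-0->q13 q14-1->q14

A DFA must remember the last 3 symbols (since which symbol is third-to-last isn't known until the input ends). Use one state per possible window of the last ≤3 symbols; accept from those whose window starts with `0`.
15 states suffice.
          0    1  
>  q0     q1   q2 
   q1     q3   q4 
   q2     q5   q6 
   q3     q7   q8 
   q4     q9  q10 
   q5    q11  q12 
   q6    q13  q14 
 * q7     q7   q8 
 * q8     q9  q10 
 * q9    q11  q12 
 * q10   q13  q14 
   q11    q7   q8 
   q12    q9  q10 
   q13   q11  q12 
   q14   q13  q14 
(> = start, * = accepting)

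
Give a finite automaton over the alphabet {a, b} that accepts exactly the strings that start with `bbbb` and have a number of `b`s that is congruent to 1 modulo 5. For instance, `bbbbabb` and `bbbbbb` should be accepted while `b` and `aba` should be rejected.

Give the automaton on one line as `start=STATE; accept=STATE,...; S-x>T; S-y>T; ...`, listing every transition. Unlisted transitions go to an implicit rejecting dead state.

Build one automaton per condition and run them in lockstep. The first has 6 states tracking whether the input so far still matches the prefix `bbbb`; the second has 5 states tracking the count of `b`s modulo 5. A product state is a pair (one from each), accepting exactly when both do. After merging equivalent states the machine shrinks.
        a   b  
>  q0   q1  q2 
   q1   q1  q1 
   q2   q1  q3 
   q3   q1  q4 
   q4   q1  q5 
   q5   q5  q6 
   q6   q6  q7 
 * q7   q7  q8 
   q8   q8  q9 
   q9   q9  q5 
(> = start, * = accepting)

start=q0; accept=q7; q0-a>q1; q0-b>q2; q1-a>q1; q1-b>q1; q2-a>q1; q2-b>q3; q3-a>q1; q3-b>q4; q4-a>q1; q4-b>q5; q5-a>q5; q5-b>q6; q6-a>q6; q6-b>q7; q7-a>q7; q7-b>q8; q8-a>q8; q8-b>q9; q9-a>q9; q9-b>q5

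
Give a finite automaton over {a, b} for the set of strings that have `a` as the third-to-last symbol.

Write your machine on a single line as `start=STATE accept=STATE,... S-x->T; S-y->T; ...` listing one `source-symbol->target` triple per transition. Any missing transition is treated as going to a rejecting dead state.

start=S0; accept=S7,S8,S9,S10; S0-a->S1; S0-b->S2; S1-a->S3; S1-b->S4; S2-a->S5; S2-b->S6; S3-a->S7; S3-b->S8; S4-a->S9; S4-b->S10; S5-a->S11; S5-b->S12; S6-a->S13; S6-b->S14; S7-a->S7; S7-b->S8; S8-a->S9; S8-b->S10; S9-a->S11; S9-b->S12; S10-a->S13; S10-b->S14; S11-a->S7; S11-b->S8; S12-a->S9; S12-b->S10; S13-a->S11; S13-b->S12; S14-a->S13; S14-b->S14

Because acceptance depends on a position counted from the end, the machine has to buffer the most recent 3 symbols. Make each state the string of the last up-to-3 symbols read; on input `x` shift the window left and append `x`. Accept when the buffered window has length 3 and begins with `a`.
A 15-state machine:
          a    b  
>  S0     S1   S2 
   S1     S3   S4 
   S2     S5   S6 
   S3     S7   S8 
   S4     S9  S10 
   S5    S11  S12 
   S6    S13  S14 
 * S7     S7   S8 
 * S8     S9  S10 
 * S9    S11  S12 
 * S10   S13  S14 
   S11    S7   S8 
   S12    S9  S10 
   S13   S11  S12 
   S14   S13  S14 
(> = start, * = accepting)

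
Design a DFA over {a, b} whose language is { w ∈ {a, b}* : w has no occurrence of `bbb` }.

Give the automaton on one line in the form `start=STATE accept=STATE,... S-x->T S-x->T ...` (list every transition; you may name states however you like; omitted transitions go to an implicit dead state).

This is the complement of 'contains `bbb`'. Use the same substring-matching states — q0 through q3 holding how much of `bbb` has just been matched — but flip the accepting set: everything except the trap q3 accepts.
4 states suffice.
        a   b  
>* q0   q0  q1 
 * q1   q0  q2 
 * q2   q0  q3 
   q3   q3  q3 
(> = start, * = accepting)

start=q0 accept=q0,q1,q2 q0-a->q0 q0-b->q1 q1-a->q0 q1-b->q2 q2-a->q0 q2-b->q3 q3-a->q3 q3-b->q3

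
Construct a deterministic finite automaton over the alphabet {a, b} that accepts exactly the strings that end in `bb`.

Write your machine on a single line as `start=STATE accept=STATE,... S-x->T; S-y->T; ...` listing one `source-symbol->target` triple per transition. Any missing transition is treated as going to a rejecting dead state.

Remember how much of `bb` the current input suffix matches. State S0 means no match yet; S1 means the last symbol is `b`; S2 means the last 2 symbols are `bb`. Only S2 accepts. On a mismatch, fall back to the longest proper suffix that is still a prefix of `bb`.
        a   b  
>  S0   S0  S1 
   S1   S0  S2 
 * S2   S0  S2 
(> = start, * = accepting)

start=S0; accept=S2; S0-a->S0; S0-b->S1; S1-a->S0; S1-b->S2; S2-a->S0; S2-b->S2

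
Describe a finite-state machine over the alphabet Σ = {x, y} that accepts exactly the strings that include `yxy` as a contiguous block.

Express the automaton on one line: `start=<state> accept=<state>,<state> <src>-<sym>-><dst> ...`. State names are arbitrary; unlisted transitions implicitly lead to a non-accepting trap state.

start=q0 accept=q3 q0-x->q0 q0-y->q1 q1-x->q2 q1-y->q1 q2-x->q0 q2-y->q3 q3-x->q3 q3-y->q3

States q0..q2 record the length of the longest prefix of `yxy` that matches the current input suffix. Reaching q3 means `yxy` has been seen, and we stay there forever. Accept from q3.
A 4-state machine:
        x   y  
>  q0   q0  q1 
   q1   q2  q1 
   q2   q0  q3 
 * q3   q3  q3 
(> = start, * = accepting)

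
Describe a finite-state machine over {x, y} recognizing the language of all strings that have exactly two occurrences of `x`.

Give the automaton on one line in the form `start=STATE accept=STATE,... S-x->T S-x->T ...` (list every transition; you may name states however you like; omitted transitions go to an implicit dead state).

start=q0 accept=q2 q0-x->q1 q0-y->q0 q1-x->q2 q1-y->q1 q2-x->q3 q2-y->q2 q3-x->q3 q3-y->q3

Count `x`s, saturating at 3: states q0 through q2 mean 0 through 2 `x`s seen; q3 means more than 2. Each `x` increments (capped at q3); other symbols loop. Accept from {q2}.
        x   y  
>  q0   q1  q0 
   q1   q2  q1 
 * q2   q3  q2 
   q3   q3  q3 
(> = start, * = accepting)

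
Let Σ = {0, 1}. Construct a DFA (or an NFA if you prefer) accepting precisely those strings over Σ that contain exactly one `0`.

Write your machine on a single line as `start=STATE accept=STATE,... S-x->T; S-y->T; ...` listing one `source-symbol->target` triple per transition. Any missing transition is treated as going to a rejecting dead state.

start=q0; accept=q1; q0-0->q1; q0-1->q0; q1-0->q2; q1-1->q1; q2-0->q2; q2-1->q2

Only the number of `0`s matters, and only up to 2. Make a chain q0 → q1 → q2 advanced by each `0` (with q2 absorbing); every other symbol self-loops. The accepting set is {q1}.
With 3 states:
        0   1  
>  q0   q1  q0 
 * q1   q2  q1 
   q2   q2  q2 
(> = start, * = accepting)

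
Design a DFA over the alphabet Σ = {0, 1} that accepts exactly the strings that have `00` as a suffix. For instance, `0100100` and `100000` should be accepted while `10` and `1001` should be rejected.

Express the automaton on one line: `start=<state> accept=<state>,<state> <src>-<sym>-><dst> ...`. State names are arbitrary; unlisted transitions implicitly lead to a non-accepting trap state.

Remember how much of `00` the current input suffix matches. State S0 means no match yet; S1 means the last symbol is `0`; S2 means the last 2 symbols are `00`. Only S2 accepts. On a mismatch, fall back to the longest proper suffix that is still a prefix of `00`.
        0   1  
>  S0   S1  S0 
   S1   S2  S0 
 * S2   S2  S0 
(> = start, * = accepting)

start=S0 accept=S2 S0-0->S1 S0-1->S0 S1-0->S2 S1-1->S0 S2-0->S2 S2-1->S0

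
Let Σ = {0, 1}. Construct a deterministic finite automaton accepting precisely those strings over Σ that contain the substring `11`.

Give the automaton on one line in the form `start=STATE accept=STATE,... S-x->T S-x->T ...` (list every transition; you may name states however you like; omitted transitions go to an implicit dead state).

start=A accept=C A-0->A A-1->B B-0->A B-1->C C-0->C C-1->C

States A..B record the length of the longest prefix of `11` that matches the current input suffix. Reaching C means `11` has been seen, and we stay there forever. Accept from C.
       0  1 
>  A   A  B 
   B   A  C 
 * C   C  C 
(> = start, * = accepting)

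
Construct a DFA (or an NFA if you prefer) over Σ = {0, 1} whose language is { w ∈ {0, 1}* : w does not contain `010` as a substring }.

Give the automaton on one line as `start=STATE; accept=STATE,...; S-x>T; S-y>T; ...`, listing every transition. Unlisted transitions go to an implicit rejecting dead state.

This is the complement of 'contains `010`'. Use the same substring-matching states — s0 through s3 holding how much of `010` has just been matched — but flip the accepting set: everything except the trap s3 accepts.
        0   1  
>* s0   s1  s0 
 * s1   s1  s2 
 * s2   s3  s0 
   s3   s3  s3 
(> = start, * = accepting)

start=s0; accept=s0,s1,s2; s0-0>s1; s0-1>s0; s1-0>s1; s1-1>s2; s2-0>s3; s2-1>s0; s3-0>s3; s3-1>s3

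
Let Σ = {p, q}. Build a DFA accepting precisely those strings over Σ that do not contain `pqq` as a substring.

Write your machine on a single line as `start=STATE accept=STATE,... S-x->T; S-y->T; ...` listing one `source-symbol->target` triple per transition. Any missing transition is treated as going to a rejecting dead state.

start=s0; accept=s0,s1,s2; s0-p->s1; s0-q->s0; s1-p->s1; s1-q->s2; s2-p->s1; s2-q->s3; s3-p->s3; s3-q->s3

Track partial matches of the forbidden pattern `pqq`. State s3 is a dead state reached once `pqq` has occurred; every other state accepts. s0 means no part of `pqq` is currently matched.
        p   q  
>* s0   s1  s0 
 * s1   s1  s2 
 * s2   s1  s3 
   s3   s3  s3 
(> = start, * = accepting)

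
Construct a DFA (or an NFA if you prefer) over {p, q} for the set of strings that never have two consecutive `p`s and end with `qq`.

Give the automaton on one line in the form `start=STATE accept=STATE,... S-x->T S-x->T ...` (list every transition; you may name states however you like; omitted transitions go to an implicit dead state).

start=s0 accept=s4 s0-p->s1 s0-q->s2 s1-p->s3 s1-q->s2 s2-p->s1 s2-q->s4 s3-p->s3 s3-q->s3 s4-p->s1 s4-q->s4

Run two small machines in parallel and take their product. The first has 3 states tracking partial matches of the forbidden pattern `pp`; the second has 3 states tracking how much of the suffix `qq` has currently been matched. A product state is a pair (one from each), accepting exactly when both do. Minimizing collapses redundant product states.
With 5 states:
        p   q  
>  s0   s1  s2 
   s1   s3  s2 
   s2   s1  s4 
   s3   s3  s3 
 * s4   s1  s4 
(> = start, * = accepting)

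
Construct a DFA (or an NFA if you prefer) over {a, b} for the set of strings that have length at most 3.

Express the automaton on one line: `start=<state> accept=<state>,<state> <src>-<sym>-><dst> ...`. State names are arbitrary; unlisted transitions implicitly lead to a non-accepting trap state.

start=S0 accept=S0,S1,S2,S3 S0-a->S1 S0-b->S1 S1-a->S2 S1-b->S2 S2-a->S3 S2-b->S3 S3-a->S4 S3-b->S4 S4-a->S4 S4-b->S4

Count input length up to 4: every symbol moves from S0 toward S4, which means 'more than 3' and absorbs. Accept from {S0, S1, S2, S3}.
5 states suffice.
        a   b  
>* S0   S1  S1 
 * S1   S2  S2 
 * S2   S3  S3 
 * S3   S4  S4 
   S4   S4  S4 
(> = start, * = accepting)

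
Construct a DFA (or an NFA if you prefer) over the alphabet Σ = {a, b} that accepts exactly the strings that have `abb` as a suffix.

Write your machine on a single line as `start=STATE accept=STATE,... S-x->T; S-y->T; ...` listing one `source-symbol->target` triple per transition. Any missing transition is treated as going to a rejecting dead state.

start=s0; accept=s3; s0-a->s1; s0-b->s0; s1-a->s1; s1-b->s2; s2-a->s1; s2-b->s3; s3-a->s1; s3-b->s0

Remember how much of `abb` the current input suffix matches. State s0 means no match yet; s1 means the last symbol is `a`; s2 means the last 2 symbols are `ab`; s3 means the last 3 symbols are `abb`. Only s3 accepts. On a mismatch, fall back to the longest proper suffix that is still a prefix of `abb`.
A 4-state machine:
        a   b  
>  s0   s1  s0 
   s1   s1  s2 
   s2   s1  s3 
 * s3   s1  s0 
(> = start, * = accepting)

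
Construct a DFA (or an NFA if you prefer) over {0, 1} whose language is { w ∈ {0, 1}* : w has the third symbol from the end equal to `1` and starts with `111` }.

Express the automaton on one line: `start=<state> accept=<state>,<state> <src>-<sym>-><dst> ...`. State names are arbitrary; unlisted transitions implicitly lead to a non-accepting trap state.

start=S0 accept=S14,S16,S17,S18 S0-0->S1 S0-1->S2 S1-0->S3 S1-1->S4 S2-0->S5 S2-1->S6 S3-0->S7 S3-1->S8 S4-0->S9 S4-1->S10 S5-0->S11 S5-1->S12 S6-0->S13 S6-1->S14 S7-0->S7 S7-1->S8 S8-0->S9 S8-1->S10 S9-0->S11 S9-1->S12 S10-0->S13 S10-1->S15 S11-0->S7 S11-1->S8 S12-0->S9 S12-1->S10 S13-0->S11 S13-1->S12 S14-0->S16 S14-1->S14 S15-0->S13 S15-1->S15 S16-0->S17 S16-1->S18 S17-0->S19 S17-1->S20 S18-0->S21 S18-1->S22 S19-0->S19 S19-1->S20 S20-0->S21 S20-1->S22 S21-0->S17 S21-1->S18 S22-0->S16 S22-1->S14

Build one automaton per condition and run them in lockstep. The first has 15 states tracking the last 3 symbols read; the second has 5 states tracking whether the input so far still matches the prefix `111`. A product state is a pair (one from each), accepting exactly when both do.
          0    1  
>  S0     S1   S2 
   S1     S3   S4 
   S2     S5   S6 
   S3     S7   S8 
   S4     S9  S10 
   S5    S11  S12 
   S6    S13  S14 
   S7     S7   S8 
   S8     S9  S10 
   S9    S11  S12 
   S10   S13  S15 
   S11    S7   S8 
   S12    S9  S10 
   S13   S11  S12 
 * S14   S16  S14 
   S15   S13  S15 
 * S16   S17  S18 
 * S17   S19  S20 
 * S18   S21  S22 
   S19   S19  S20 
   S20   S21  S22 
   S21   S17  S18 
   S22   S16  S14 
(> = start, * = accepting)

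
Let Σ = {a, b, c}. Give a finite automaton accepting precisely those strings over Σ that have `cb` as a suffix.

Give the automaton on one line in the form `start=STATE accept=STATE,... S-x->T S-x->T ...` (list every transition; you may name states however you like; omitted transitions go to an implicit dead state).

start=q0 accept=q2 q0-a->q0 q0-b->q0 q0-c->q1 q1-a->q0 q1-b->q2 q1-c->q1 q2-a->q0 q2-b->q0 q2-c->q1

Remember how much of `cb` the current input suffix matches. State q0 means no match yet; q1 means the last symbol is `c`; q2 means the last 2 symbols are `cb`. Only q2 accepts. On a mismatch, fall back to the longest proper suffix that is still a prefix of `cb`.
3 states suffice.
        a   b   c  
>  q0   q0  q0  q1 
   q1   q0  q2  q1 
 * q2   q0  q0  q1 
(> = start, * = accepting)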